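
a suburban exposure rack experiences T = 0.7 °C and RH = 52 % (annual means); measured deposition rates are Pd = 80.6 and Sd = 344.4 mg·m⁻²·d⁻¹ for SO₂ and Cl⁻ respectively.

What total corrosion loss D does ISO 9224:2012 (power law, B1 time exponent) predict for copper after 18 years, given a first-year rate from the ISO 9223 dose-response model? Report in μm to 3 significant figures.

D(18) = 3.06 μm

copper: T≤10 °C ⇒ hinge +0.126·(0.7−10) = -1.1718
  Pd branch = 0.0053·Pd^0.26·e^(0.059·RH+f) = 0.1105 μm/a
  Cl⁻ term: 0.01025·344.4^0.27·exp(0.036·52+0.049·0.7) = 0.3339
  r_corr = 0.1105 + 0.3339 = 0.4444 μm/a
ISO 9224: D(t) = r_corr · t^b with b = 0.667 (copper, B1)
  D(18) = 0.4444 × 18^0.667 = 0.4444 × 6.875 = 3.055 μm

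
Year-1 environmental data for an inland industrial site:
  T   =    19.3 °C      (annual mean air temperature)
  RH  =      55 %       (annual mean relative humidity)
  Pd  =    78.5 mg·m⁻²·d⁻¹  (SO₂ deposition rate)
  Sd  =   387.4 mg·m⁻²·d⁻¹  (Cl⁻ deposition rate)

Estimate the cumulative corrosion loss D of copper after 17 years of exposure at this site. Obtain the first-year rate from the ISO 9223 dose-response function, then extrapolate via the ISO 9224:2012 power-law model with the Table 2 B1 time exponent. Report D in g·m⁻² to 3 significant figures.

D(17) = 68.6 g·m⁻²

copper: temperature factor f = -0.080·(9.3) = -0.7440
  SO₂ term: 0.0053·78.5^0.26·exp(0.059·55-0.7440) = 0.201
  Sd branch = 0.01025·Sd^0.27·e^(0.036·RH+0.049·T) = 0.9553 μm/a
  r_corr = 0.201 + 0.9553 = 1.156 μm/a
Power-law: D(17) = r_corr · 17^0.667
  D(17) = 1.156 × 17^0.667 = 1.156 × 6.618 = 7.652 μm
  Mass loss = 7.652 μm × 8.96 g/cm³ = 68.56 g·m⁻²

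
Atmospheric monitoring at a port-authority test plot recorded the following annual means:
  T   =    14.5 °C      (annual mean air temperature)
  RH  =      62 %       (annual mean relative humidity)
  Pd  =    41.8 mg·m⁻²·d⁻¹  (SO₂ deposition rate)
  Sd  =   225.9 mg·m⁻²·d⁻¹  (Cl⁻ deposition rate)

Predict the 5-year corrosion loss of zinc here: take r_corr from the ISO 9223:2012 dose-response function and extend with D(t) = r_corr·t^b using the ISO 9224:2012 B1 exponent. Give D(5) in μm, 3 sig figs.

zinc: f(T) = -0.071·(T−10) [T>10 °C] = -0.3195
  sulphur-dioxide contribution → 0.839 μm/a
  chloride contribution → 2.165 μm/a
  ⇒ r_corr(zinc) = 3.004 μm/a
Power-law: D(5) = r_corr · 5^0.813
  D(5) = 3.004 × 5^0.813 = 3.004 × 3.701 = 11.12 μm

D(5) = 11.1 μm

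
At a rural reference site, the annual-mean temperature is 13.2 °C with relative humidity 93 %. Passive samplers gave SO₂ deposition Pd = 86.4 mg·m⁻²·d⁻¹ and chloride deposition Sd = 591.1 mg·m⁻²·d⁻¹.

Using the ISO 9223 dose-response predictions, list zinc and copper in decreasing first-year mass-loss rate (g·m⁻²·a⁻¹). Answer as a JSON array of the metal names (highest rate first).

["zinc", "copper"]

zinc: temperature factor f = -0.071·(3.2) = -0.2272
  sulphur-dioxide contribution → 5.271 μm/a
  chloride contribution → 4.298 μm/a
  total first-year rate 9.569 μm/a
  mass loss = 9.569 μm/a × 7.14 g/cm³ = 68.32 g·m⁻²·a⁻¹
copper: temperature factor f = -0.080·(3.2) = -0.2560
  sulphur-dioxide contribution → 3.159 μm/a
  chloride contribution → 3.119 μm/a
  ⇒ r_corr(copper) = 6.278 μm/a
  mass loss = 6.278 μm/a × 8.96 g/cm³ = 56.25 g·m⁻²·a⁻¹
Ordering by g·m⁻²·a⁻¹: zinc (68.3) > copper (56.3)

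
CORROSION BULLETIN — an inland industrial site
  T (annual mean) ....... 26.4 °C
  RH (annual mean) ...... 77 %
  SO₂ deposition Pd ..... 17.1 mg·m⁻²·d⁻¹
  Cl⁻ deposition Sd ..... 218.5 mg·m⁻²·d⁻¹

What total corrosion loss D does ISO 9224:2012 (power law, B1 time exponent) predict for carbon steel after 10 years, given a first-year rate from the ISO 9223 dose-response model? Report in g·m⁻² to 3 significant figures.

carbon steel: temperature factor f = -0.054·(16.4) = -0.8856
  Pd branch = 1.77·Pd^0.52·e^(0.02·RH+f) = 14.91 μm/a
  Sd branch = 0.102·Sd^0.62·e^(0.033·RH+0.04·T) = 105 μm/a
  sum: 14.91 + 105 → r_corr = 119.9 μm/a
Power-law: D(10) = r_corr · 10^0.523
  D(10) = 119.9 × 10^0.523 = 119.9 × 3.334 = 399.8 μm
  Mass loss = 399.8 μm × 7.85 g/cm³ = 3139 g·m⁻²

D(10) = 3.14e+03 g·m⁻²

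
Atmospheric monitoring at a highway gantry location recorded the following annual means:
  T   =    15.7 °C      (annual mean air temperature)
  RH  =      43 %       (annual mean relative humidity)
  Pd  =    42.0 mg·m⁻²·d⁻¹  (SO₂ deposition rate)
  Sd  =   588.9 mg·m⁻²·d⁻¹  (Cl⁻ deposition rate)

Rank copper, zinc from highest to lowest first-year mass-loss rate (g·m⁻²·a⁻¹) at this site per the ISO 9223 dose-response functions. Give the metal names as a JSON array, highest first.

["zinc", "copper"]

copper: temperature factor f = -0.080·(5.7) = -0.4560
  sulphur-dioxide contribution → 0.1122 μm/a
  chloride contribution → 0.5821 μm/a
  total first-year rate 0.6944 μm/a
  mass loss = 0.6944 μm/a × 8.96 g/cm³ = 6.221 g·m⁻²·a⁻¹
zinc: T>10 °C ⇒ hinge -0.071·(15.7−10) = -0.4047
  sulphur-dioxide contribution → 0.3222 μm/a
  chloride contribution → 3.556 μm/a
  total first-year rate 3.878 μm/a
  mass loss = 3.878 μm/a × 7.14 g/cm³ = 27.69 g·m⁻²·a⁻¹
Ordering by g·m⁻²·a⁻¹: zinc (27.7) > copper (6.22)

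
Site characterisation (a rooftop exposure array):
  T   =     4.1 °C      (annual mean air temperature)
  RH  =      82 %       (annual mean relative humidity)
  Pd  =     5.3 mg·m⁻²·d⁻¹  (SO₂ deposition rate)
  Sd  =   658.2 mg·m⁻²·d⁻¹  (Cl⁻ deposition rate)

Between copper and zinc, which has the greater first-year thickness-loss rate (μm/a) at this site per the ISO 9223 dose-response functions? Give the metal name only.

copper: f(T) = +0.126·(T−10) [T≤10 °C] = -0.7434
  sulphur-dioxide contribution → 0.4907 μm/a
  chloride contribution → 1.383 μm/a
  total first-year rate 1.874 μm/a
zinc: T≤10 °C ⇒ hinge +0.038·(4.1−10) = -0.2242
  sulphur-dioxide contribution → 0.9334 μm/a
  chloride contribution → 1.931 μm/a
  ⇒ r_corr(zinc) = 2.864 μm/a
Ordering by μm/a: zinc (2.86) > copper (1.87)

zinc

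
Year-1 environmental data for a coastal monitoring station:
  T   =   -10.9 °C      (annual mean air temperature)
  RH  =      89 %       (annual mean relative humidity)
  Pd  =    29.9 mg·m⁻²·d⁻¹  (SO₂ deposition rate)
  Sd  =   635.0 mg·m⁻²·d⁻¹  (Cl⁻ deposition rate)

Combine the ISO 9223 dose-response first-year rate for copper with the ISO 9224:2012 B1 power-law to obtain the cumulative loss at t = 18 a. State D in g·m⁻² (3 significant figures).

copper: T≤10 °C ⇒ hinge +0.126·(-10.9−10) = -2.6334
  sulphur-dioxide contribution → 0.1757 μm/a
  chloride contribution → 0.8453 μm/a
  total first-year rate 1.021 μm/a
Long-term exponent b (ISO 9224 Table 2, B1) = 0.667
  D(18) = 1.021 × 18^0.667 = 1.021 × 6.875 = 7.019 μm
  Mass loss = 7.019 μm × 8.96 g/cm³ = 62.89 g·m⁻²

D(18) = 62.9 g·m⁻²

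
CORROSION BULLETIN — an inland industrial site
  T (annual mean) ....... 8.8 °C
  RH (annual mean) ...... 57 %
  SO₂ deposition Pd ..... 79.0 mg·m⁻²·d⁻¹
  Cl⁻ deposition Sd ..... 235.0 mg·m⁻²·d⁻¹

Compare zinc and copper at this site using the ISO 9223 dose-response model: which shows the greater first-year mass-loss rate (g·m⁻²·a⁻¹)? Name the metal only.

zinc: T≤10 °C ⇒ hinge +0.038·(8.8−10) = -0.0456
  sulphur-dioxide contribution → 1.16 μm/a
  chloride contribution → 1.311 μm/a
  ⇒ r_corr(zinc) = 2.471 μm/a
  mass loss = 2.471 μm/a × 7.14 g/cm³ = 17.64 g·m⁻²·a⁻¹
copper: f(T) = +0.126·(T−10) [T≤10 °C] = -0.1512
  sulphur-dioxide contribution → 0.4098 μm/a
  chloride contribution → 0.5362 μm/a
  total first-year rate 0.946 μm/a
  mass loss = 0.946 μm/a × 8.96 g/cm³ = 8.476 g·m⁻²·a⁻¹
Ordering by g·m⁻²·a⁻¹: zinc (17.6) > copper (8.48)

zinc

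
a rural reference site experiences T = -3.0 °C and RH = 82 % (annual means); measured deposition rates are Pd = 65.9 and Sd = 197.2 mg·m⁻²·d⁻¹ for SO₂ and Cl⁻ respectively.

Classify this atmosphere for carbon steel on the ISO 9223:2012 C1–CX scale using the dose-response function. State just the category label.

C3

carbon steel: f(T) = +0.150·(T−10) [T≤10 °C] = -1.9500
  Pd branch = 1.77·Pd^0.52·e^(0.02·RH+f) = 11.46 μm/a
  Cl⁻ term: 0.102·197.2^0.62·exp(0.033·82+0.04·-3.0) = 35.85
  r_corr = 11.46 + 35.85 = 47.31 μm/a
ISO 9223 Table 2 (carbon steel): 25 < 47.3 ≤ 50 μm/a ⇒ C3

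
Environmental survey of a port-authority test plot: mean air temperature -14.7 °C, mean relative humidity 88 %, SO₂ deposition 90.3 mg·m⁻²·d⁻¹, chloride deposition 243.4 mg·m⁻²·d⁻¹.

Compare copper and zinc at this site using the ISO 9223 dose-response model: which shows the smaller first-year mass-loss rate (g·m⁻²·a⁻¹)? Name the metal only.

copper

copper: T≤10 °C ⇒ hinge +0.126·(-14.7−10) = -3.1122
  SO₂ term: 0.0053·90.3^0.26·exp(0.059·88-3.1122) = 0.1368
  Cl⁻ term: 0.01025·243.4^0.27·exp(0.036·88+0.049·-14.7) = 0.5225
  r_corr = 0.1368 + 0.5225 = 0.6592 μm/a
  mass loss = 0.6592 μm/a × 8.96 g/cm³ = 5.907 g·m⁻²·a⁻¹
zinc: f(T) = +0.038·(T−10) [T≤10 °C] = -0.9386
  SO₂ term: 0.0129·90.3^0.44·exp(0.046·88-0.9386) = 2.096
  Cl⁻ term: 0.0175·243.4^0.57·exp(0.008·88+0.085·-14.7) = 0.2325
  r_corr = 2.096 + 0.2325 = 2.329 μm/a
  mass loss = 2.329 μm/a × 7.14 g/cm³ = 16.63 g·m⁻²·a⁻¹
Ordering by g·m⁻²·a⁻¹: zinc (16.6) > copper (5.91)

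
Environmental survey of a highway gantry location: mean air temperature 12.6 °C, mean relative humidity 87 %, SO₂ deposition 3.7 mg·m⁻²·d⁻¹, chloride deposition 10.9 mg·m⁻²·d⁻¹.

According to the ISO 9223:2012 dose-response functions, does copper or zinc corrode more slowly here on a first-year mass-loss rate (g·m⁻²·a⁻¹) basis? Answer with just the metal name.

copper: temperature factor f = -0.080·(2.6) = -0.2080
  SO₂ term: 0.0053·3.7^0.26·exp(0.059·87-0.2080) = 1.025
  Cl⁻ term: 0.01025·10.9^0.27·exp(0.036·87+0.049·12.6) = 0.8302
  sum: 1.025 + 0.8302 → r_corr = 1.856 μm/a
  mass loss = 1.856 μm/a × 8.96 g/cm³ = 16.63 g·m⁻²·a⁻¹
zinc: T>10 °C ⇒ hinge -0.071·(12.6−10) = -0.1846
  SO₂ term: 0.0129·3.7^0.44·exp(0.046·87-0.1846) = 1.043
  Cl⁻ term: 0.0175·10.9^0.57·exp(0.008·87+0.085·12.6) = 0.3997
  r_corr = 1.043 + 0.3997 = 1.443 μm/a
  mass loss = 1.443 μm/a × 7.14 g/cm³ = 10.3 g·m⁻²·a⁻¹
Ordering by g·m⁻²·a⁻¹: copper (16.6) > zinc (10.3)

zinc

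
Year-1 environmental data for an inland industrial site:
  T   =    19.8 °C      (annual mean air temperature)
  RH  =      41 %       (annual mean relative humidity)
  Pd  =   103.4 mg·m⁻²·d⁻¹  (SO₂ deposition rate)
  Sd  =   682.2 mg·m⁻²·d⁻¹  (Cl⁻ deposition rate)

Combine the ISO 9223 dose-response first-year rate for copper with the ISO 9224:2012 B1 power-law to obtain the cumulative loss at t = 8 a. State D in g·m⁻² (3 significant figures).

copper: T>10 °C ⇒ hinge -0.080·(19.8−10) = -0.7840
  Pd branch = 0.0053·Pd^0.26·e^(0.059·RH+f) = 0.09081 μm/a
  Cl⁻ term: 0.01025·682.2^0.27·exp(0.036·41+0.049·19.8) = 0.6891
  sum: 0.09081 + 0.6891 → r_corr = 0.7799 μm/a
Long-term exponent b (ISO 9224 Table 2, B1) = 0.667
  D(8) = 0.7799 × 8^0.667 = 0.7799 × 4.003 = 3.122 μm
  Mass loss = 3.122 μm × 8.96 g/cm³ = 27.97 g·m⁻²

D(8) = 28.0 g·m⁻²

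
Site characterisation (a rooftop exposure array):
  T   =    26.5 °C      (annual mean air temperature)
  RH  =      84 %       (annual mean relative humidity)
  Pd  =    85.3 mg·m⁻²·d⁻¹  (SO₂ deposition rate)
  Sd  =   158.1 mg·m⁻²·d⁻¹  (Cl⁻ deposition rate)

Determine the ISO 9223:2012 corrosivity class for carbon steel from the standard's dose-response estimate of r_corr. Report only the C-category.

C5

carbon steel: f(T) = -0.054·(T−10) [T>10 °C] = -0.8910
  SO₂ term: 1.77·85.3^0.52·exp(0.02·84-0.8910) = 39.33
  Cl⁻ term: 0.102·158.1^0.62·exp(0.033·84+0.04·26.5) = 108.7
  r_corr = 39.33 + 108.7 = 148 μm/a
ISO 9223 Table 2 (carbon steel): 80 < 148 ≤ 200 μm/a ⇒ C5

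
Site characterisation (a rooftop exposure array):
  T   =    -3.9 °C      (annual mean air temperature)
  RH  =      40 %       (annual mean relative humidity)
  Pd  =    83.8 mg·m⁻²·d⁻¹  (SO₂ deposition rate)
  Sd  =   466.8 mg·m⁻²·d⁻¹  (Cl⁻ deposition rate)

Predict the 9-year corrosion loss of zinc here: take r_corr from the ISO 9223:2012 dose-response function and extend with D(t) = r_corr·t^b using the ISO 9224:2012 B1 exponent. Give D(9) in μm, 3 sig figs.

zinc: T≤10 °C ⇒ hinge +0.038·(-3.9−10) = -0.5282
  SO₂ term: 0.0129·83.8^0.44·exp(0.046·40-0.5282) = 0.3361
  Cl⁻ term: 0.0175·466.8^0.57·exp(0.008·40+0.085·-3.9) = 0.5747
  sum: 0.3361 + 0.5747 → r_corr = 0.9109 μm/a
Long-term exponent b (ISO 9224 Table 2, B1) = 0.813
  D(9) = 0.9109 × 9^0.813 = 0.9109 × 5.968 = 5.436 μm

D(9) = 5.44 μm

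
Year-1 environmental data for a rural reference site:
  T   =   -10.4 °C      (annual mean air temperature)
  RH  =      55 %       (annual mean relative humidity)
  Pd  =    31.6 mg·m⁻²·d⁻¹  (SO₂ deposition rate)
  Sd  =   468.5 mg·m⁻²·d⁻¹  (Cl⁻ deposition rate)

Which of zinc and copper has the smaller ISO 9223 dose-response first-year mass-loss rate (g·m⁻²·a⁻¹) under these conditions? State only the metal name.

copper

zinc: f(T) = +0.038·(T−10) [T≤10 °C] = -0.7752
  sulphur-dioxide contribution → 0.3408 μm/a
  chloride contribution → 0.3737 μm/a
  ⇒ r_corr(zinc) = 0.7145 μm/a
  mass loss = 0.7145 μm/a × 7.14 g/cm³ = 5.102 g·m⁻²·a⁻¹
copper: temperature factor f = +0.126·(-20.4) = -2.5704
  sulphur-dioxide contribution → 0.02554 μm/a
  chloride contribution → 0.2346 μm/a
  total first-year rate 0.2602 μm/a
  mass loss = 0.2602 μm/a × 8.96 g/cm³ = 2.331 g·m⁻²·a⁻¹
Ordering by g·m⁻²·a⁻¹: zinc (5.1) > copper (2.33)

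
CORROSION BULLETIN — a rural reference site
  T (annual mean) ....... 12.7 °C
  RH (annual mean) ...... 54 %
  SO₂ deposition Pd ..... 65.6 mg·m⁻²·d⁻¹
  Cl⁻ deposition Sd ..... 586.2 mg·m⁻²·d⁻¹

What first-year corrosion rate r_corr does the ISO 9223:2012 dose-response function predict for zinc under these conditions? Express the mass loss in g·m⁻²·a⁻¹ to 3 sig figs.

zinc: f(T) = -0.071·(T−10) [T>10 °C] = -0.1917
  sulphur-dioxide contribution → 0.8046 μm/a
  chloride contribution → 3.001 μm/a
  ⇒ r_corr(zinc) = 3.806 μm/a
Convert to mass loss: 3.806 μm/a × 7.14 g/cm³ = 27.17 g·m⁻²·a⁻¹

r_corr = 27.2 g·m⁻²·a⁻¹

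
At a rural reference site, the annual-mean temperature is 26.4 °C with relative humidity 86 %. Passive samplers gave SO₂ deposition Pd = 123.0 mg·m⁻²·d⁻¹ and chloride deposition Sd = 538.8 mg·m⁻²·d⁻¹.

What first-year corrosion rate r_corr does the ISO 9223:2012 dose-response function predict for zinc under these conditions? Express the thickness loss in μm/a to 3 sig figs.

r_corr = 13.6 μm/a

zinc: temperature factor f = -0.071·(16.4) = -1.1644
  Pd branch = 0.0129·Pd^0.44·e^(0.046·RH+f) = 1.748 μm/a
  Cl⁻ term: 0.0175·538.8^0.57·exp(0.008·86+0.085·26.4) = 11.84
  r_corr = 1.748 + 11.84 = 13.59 μm/a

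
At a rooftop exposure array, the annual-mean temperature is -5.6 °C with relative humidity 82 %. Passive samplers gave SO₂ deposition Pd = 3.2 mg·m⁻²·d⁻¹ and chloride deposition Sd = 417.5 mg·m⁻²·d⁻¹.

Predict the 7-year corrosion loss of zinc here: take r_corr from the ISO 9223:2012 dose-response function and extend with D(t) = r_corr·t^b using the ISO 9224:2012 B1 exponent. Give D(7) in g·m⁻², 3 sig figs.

D(7) = 40.6 g·m⁻²

zinc: T≤10 °C ⇒ hinge +0.038·(-5.6−10) = -0.5928
  SO₂ term: 0.0129·3.2^0.44·exp(0.046·82-0.5928) = 0.5171
  Sd branch = 0.0175·Sd^0.57·e^(0.008·RH+0.085·T) = 0.6531 μm/a
  r_corr = 0.5171 + 0.6531 = 1.17 μm/a
Power-law: D(7) = r_corr · 7^0.813
  D(7) = 1.17 × 7^0.813 = 1.17 × 4.865 = 5.693 μm
  Mass loss = 5.693 μm × 7.14 g/cm³ = 40.65 g·m⁻²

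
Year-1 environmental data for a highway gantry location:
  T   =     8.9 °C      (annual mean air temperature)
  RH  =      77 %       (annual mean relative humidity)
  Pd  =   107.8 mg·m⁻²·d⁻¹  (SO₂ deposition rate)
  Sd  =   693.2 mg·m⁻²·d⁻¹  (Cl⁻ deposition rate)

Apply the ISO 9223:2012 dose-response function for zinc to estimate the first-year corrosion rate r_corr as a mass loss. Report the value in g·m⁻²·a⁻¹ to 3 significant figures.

r_corr = 44.4 g·m⁻²·a⁻¹

zinc: T≤10 °C ⇒ hinge +0.038·(8.9−10) = -0.0418
  SO₂ term: 0.0129·107.8^0.44·exp(0.046·77-0.0418) = 3.35
  Cl⁻ term: 0.0175·693.2^0.57·exp(0.008·77+0.085·8.9) = 2.873
  r_corr = 3.35 + 2.873 = 6.224 μm/a
Convert to mass loss: 6.224 μm/a × 7.14 g/cm³ = 44.44 g·m⁻²·a⁻¹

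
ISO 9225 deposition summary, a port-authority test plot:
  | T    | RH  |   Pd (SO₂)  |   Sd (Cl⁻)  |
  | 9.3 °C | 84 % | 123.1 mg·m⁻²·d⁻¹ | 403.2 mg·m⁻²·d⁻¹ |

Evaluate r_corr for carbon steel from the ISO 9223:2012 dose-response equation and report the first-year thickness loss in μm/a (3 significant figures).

r_corr = 202 μm/a

carbon steel: f(T) = +0.150·(T−10) [T≤10 °C] = -0.1050
  SO₂ term: 1.77·123.1^0.52·exp(0.02·84-0.1050) = 104.5
  Cl⁻ term: 0.102·403.2^0.62·exp(0.033·84+0.04·9.3) = 97.6
  sum: 104.5 + 97.6 → r_corr = 202.1 μm/a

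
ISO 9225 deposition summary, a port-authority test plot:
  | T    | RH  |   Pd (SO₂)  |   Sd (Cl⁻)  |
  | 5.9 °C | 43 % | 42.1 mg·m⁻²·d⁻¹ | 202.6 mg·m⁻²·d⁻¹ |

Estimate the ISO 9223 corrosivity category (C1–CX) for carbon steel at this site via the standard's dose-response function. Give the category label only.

C3

carbon steel: T≤10 °C ⇒ hinge +0.150·(5.9−10) = -0.6150
  SO₂ term: 1.77·42.1^0.52·exp(0.02·43-0.6150) = 15.81
  Sd branch = 0.102·Sd^0.62·e^(0.033·RH+0.04·T) = 14.37 μm/a
  r_corr = 15.81 + 14.37 = 30.18 μm/a
Category bounds: 25…50 μm/a bracket r_corr ⇒ C3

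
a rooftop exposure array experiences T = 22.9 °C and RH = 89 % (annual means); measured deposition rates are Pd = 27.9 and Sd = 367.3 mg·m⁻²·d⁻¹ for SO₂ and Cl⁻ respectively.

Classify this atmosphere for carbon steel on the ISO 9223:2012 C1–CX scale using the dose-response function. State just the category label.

CX

carbon steel: f(T) = -0.054·(T−10) [T>10 °C] = -0.6966
  Pd branch = 1.77·Pd^0.52·e^(0.02·RH+f) = 29.53 μm/a
  Cl⁻ term: 0.102·367.3^0.62·exp(0.033·89+0.04·22.9) = 187.2
  r_corr = 29.53 + 187.2 = 216.7 μm/a
217 μm/a falls in (200, 700] for carbon steel → category CX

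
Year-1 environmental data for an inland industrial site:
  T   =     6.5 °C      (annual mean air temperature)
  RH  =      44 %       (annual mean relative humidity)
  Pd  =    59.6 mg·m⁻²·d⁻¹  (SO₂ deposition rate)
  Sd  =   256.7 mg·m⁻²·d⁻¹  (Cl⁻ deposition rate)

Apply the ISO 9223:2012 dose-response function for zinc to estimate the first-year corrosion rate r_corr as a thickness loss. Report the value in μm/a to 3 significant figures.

r_corr = 1.54 μm/a

zinc: f(T) = +0.038·(T−10) [T≤10 °C] = -0.1330
  Pd branch = 0.0129·Pd^0.44·e^(0.046·RH+f) = 0.5164 μm/a
  Cl⁻ term: 0.0175·256.7^0.57·exp(0.008·44+0.085·6.5) = 1.021
  sum: 0.5164 + 1.021 → r_corr = 1.538 μm/a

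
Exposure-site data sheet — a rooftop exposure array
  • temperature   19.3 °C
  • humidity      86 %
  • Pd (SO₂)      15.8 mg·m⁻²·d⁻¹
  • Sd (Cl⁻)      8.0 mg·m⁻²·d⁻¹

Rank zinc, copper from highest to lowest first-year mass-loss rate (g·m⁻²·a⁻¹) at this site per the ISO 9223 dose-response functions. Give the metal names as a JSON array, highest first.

["copper", "zinc"]

zinc: f(T) = -0.071·(T−10) [T>10 °C] = -0.6603
  SO₂ term: 0.0129·15.8^0.44·exp(0.046·86-0.6603) = 1.173
  Cl⁻ term: 0.0175·8.0^0.57·exp(0.008·86+0.085·19.3) = 0.5876
  r_corr = 1.173 + 0.5876 = 1.761 μm/a
  mass loss = 1.761 μm/a × 7.14 g/cm³ = 12.57 g·m⁻²·a⁻¹
copper: T>10 °C ⇒ hinge -0.080·(19.3−10) = -0.7440
  SO₂ term: 0.0053·15.8^0.26·exp(0.059·86-0.7440) = 0.8249
  Cl⁻ term: 0.01025·8.0^0.27·exp(0.036·86+0.049·19.3) = 1.023
  sum: 0.8249 + 1.023 → r_corr = 1.848 μm/a
  mass loss = 1.848 μm/a × 8.96 g/cm³ = 16.56 g·m⁻²·a⁻¹
Ordering by g·m⁻²·a⁻¹: copper (16.6) > zinc (12.6)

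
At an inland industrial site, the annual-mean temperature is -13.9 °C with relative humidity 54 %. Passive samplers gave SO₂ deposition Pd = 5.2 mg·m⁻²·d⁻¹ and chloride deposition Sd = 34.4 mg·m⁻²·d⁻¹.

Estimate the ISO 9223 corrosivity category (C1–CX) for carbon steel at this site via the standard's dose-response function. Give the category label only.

C2

carbon steel: temperature factor f = +0.150·(-23.9) = -3.5850
  Pd branch = 1.77·Pd^0.52·e^(0.02·RH+f) = 0.3407 μm/a
  Sd branch = 0.102·Sd^0.62·e^(0.033·RH+0.04·T) = 3.117 μm/a
  r_corr = 0.3407 + 3.117 = 3.458 μm/a
ISO 9223 Table 2 (carbon steel): 1.3 < 3.46 ≤ 25 μm/a ⇒ C2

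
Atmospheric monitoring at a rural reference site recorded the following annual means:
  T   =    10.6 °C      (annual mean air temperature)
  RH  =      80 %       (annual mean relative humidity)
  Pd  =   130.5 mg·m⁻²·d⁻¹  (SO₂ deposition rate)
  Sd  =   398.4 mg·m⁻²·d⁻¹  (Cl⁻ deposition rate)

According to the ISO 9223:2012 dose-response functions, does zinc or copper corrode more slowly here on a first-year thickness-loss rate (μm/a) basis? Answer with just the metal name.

copper

zinc: temperature factor f = -0.071·(0.6) = -0.0426
  Pd branch = 0.0129·Pd^0.44·e^(0.046·RH+f) = 4.18 μm/a
  Sd branch = 0.0175·Sd^0.57·e^(0.008·RH+0.085·T) = 2.48 μm/a
  r_corr = 4.18 + 2.48 = 6.66 μm/a
copper: T>10 °C ⇒ hinge -0.080·(10.6−10) = -0.0480
  Pd branch = 0.0053·Pd^0.26·e^(0.059·RH+f) = 2.011 μm/a
  Cl⁻ term: 0.01025·398.4^0.27·exp(0.036·80+0.049·10.6) = 1.546
  sum: 2.011 + 1.546 → r_corr = 3.557 μm/a
Ordering by μm/a: zinc (6.66) > copper (3.56)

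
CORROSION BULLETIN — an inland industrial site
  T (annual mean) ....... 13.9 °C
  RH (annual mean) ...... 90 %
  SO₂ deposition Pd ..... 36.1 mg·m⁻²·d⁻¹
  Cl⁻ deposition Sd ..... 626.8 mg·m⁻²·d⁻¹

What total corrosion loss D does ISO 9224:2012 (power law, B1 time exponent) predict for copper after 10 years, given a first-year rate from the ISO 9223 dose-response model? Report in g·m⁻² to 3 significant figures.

copper: T>10 °C ⇒ hinge -0.080·(13.9−10) = -0.3120
  sulphur-dioxide contribution → 1.994 μm/a
  chloride contribution → 2.943 μm/a
  total first-year rate 4.938 μm/a
Long-term exponent b (ISO 9224 Table 2, B1) = 0.667
  D(10) = 4.938 × 10^0.667 = 4.938 × 4.645 = 22.94 μm
  Mass loss = 22.94 μm × 8.96 g/cm³ = 205.5 g·m⁻²

D(10) = 206 g·m⁻²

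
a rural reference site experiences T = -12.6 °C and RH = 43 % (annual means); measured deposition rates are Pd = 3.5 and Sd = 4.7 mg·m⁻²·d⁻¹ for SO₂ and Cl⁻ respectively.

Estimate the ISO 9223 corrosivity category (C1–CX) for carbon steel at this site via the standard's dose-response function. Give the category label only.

C1

carbon steel: temperature factor f = +0.150·(-22.6) = -3.3900
  Pd branch = 1.77·Pd^0.52·e^(0.02·RH+f) = 0.2705 μm/a
  Cl⁻ term: 0.102·4.7^0.62·exp(0.033·43+0.04·-12.6) = 0.6648
  r_corr = 0.2705 + 0.6648 = 0.9353 μm/a
0.935 μm/a falls in (0, 1.3] for carbon steel → category C1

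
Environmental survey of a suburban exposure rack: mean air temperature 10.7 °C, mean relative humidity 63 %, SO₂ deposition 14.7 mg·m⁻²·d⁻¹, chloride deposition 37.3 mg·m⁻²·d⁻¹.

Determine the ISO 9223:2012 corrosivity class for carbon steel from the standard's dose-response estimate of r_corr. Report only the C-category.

C3

carbon steel: T>10 °C ⇒ hinge -0.054·(10.7−10) = -0.0378
  Pd branch = 1.77·Pd^0.52·e^(0.02·RH+f) = 24.31 μm/a
  Cl⁻ term: 0.102·37.3^0.62·exp(0.033·63+0.04·10.7) = 11.8
  sum: 24.31 + 11.8 → r_corr = 36.11 μm/a
Category bounds: 25…50 μm/a bracket r_corr ⇒ C3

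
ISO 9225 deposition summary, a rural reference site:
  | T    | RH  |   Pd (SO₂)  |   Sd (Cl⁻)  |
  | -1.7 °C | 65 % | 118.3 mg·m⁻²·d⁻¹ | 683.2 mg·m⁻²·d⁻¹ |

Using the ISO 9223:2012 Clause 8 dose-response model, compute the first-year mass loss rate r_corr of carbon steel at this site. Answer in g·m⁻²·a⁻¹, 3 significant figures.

r_corr = 471 g·m⁻²·a⁻¹

carbon steel: T≤10 °C ⇒ hinge +0.150·(-1.7−10) = -1.7550
  SO₂ term: 1.77·118.3^0.52·exp(0.02·65-1.7550) = 13.44
  Cl⁻ term: 0.102·683.2^0.62·exp(0.033·65+0.04·-1.7) = 46.56
  r_corr = 13.44 + 46.56 = 60 μm/a
Convert to mass loss: 60 μm/a × 7.85 g/cm³ = 471 g·m⁻²·a⁻¹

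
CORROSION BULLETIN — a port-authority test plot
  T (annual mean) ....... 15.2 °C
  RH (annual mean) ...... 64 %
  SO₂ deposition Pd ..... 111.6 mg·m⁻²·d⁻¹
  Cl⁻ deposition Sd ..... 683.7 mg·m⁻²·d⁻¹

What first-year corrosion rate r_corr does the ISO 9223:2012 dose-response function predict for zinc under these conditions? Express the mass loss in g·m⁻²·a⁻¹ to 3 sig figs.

zinc: T>10 °C ⇒ hinge -0.071·(15.2−10) = -0.3692
  SO₂ term: 0.0129·111.6^0.44·exp(0.046·64-0.3692) = 1.348
  Sd branch = 0.0175·Sd^0.57·e^(0.008·RH+0.085·T) = 4.389 μm/a
  r_corr = 1.348 + 4.389 = 5.737 μm/a
Convert to mass loss: 5.737 μm/a × 7.14 g/cm³ = 40.97 g·m⁻²·a⁻¹

r_corr = 41.0 g·m⁻²·a⁻¹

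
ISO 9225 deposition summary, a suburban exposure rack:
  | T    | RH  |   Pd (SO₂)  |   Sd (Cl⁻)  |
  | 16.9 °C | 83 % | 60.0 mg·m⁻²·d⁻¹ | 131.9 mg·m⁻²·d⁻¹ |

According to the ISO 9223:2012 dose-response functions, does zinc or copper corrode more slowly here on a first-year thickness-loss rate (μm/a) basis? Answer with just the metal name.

copper

zinc: temperature factor f = -0.071·(6.9) = -0.4899
  sulphur-dioxide contribution → 2.179 μm/a
  chloride contribution → 2.311 μm/a
  total first-year rate 4.491 μm/a
copper: T>10 °C ⇒ hinge -0.080·(16.9−10) = -0.5520
  sulphur-dioxide contribution → 1.185 μm/a
  chloride contribution → 1.74 μm/a
  ⇒ r_corr(copper) = 2.924 μm/a
Ordering by μm/a: zinc (4.49) > copper (2.92)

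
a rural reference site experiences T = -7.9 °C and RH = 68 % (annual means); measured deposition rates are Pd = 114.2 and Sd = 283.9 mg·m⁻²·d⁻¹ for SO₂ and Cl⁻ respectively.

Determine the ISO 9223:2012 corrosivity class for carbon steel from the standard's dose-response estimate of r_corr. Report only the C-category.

C3

carbon steel: T≤10 °C ⇒ hinge +0.150·(-7.9−10) = -2.6850
  SO₂ term: 1.77·114.2^0.52·exp(0.02·68-2.6850) = 5.527
  Sd branch = 0.102·Sd^0.62·e^(0.033·RH+0.04·T) = 23.27 μm/a
  r_corr = 5.527 + 23.27 = 28.8 μm/a
Category bounds: 25…50 μm/a bracket r_corr ⇒ C3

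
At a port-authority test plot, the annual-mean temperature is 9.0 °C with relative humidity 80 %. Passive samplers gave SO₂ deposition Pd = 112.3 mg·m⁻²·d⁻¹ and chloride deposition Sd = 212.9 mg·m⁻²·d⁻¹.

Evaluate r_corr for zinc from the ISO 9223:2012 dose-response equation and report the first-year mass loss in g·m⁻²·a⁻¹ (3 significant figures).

r_corr = 38.9 g·m⁻²·a⁻¹

zinc: f(T) = +0.038·(T−10) [T≤10 °C] = -0.0380
  SO₂ term: 0.0129·112.3^0.44·exp(0.046·80-0.0380) = 3.931
  Cl⁻ term: 0.0175·212.9^0.57·exp(0.008·80+0.085·9.0) = 1.515
  r_corr = 3.931 + 1.515 = 5.445 μm/a
Convert to mass loss: 5.445 μm/a × 7.14 g/cm³ = 38.88 g·m⁻²·a⁻¹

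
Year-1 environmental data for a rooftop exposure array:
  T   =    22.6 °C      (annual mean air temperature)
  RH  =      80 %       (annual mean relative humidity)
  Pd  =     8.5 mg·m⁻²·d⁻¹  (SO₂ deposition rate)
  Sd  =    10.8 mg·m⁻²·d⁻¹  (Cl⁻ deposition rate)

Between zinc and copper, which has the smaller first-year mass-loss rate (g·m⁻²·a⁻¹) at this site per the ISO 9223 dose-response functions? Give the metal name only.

zinc

zinc: T>10 °C ⇒ hinge -0.071·(22.6−10) = -0.8946
  SO₂ term: 0.0129·8.5^0.44·exp(0.046·80-0.8946) = 0.5361
  Sd branch = 0.0175·Sd^0.57·e^(0.008·RH+0.085·T) = 0.8797 μm/a
  r_corr = 0.5361 + 0.8797 = 1.416 μm/a
  mass loss = 1.416 μm/a × 7.14 g/cm³ = 10.11 g·m⁻²·a⁻¹
copper: temperature factor f = -0.080·(12.6) = -1.0080
  Pd branch = 0.0053·Pd^0.26·e^(0.059·RH+f) = 0.3785 μm/a
  Sd branch = 0.01025·Sd^0.27·e^(0.036·RH+0.049·T) = 1.051 μm/a
  sum: 0.3785 + 1.051 → r_corr = 1.429 μm/a
  mass loss = 1.429 μm/a × 8.96 g/cm³ = 12.8 g·m⁻²·a⁻¹
Ordering by g·m⁻²·a⁻¹: copper (12.8) > zinc (10.1)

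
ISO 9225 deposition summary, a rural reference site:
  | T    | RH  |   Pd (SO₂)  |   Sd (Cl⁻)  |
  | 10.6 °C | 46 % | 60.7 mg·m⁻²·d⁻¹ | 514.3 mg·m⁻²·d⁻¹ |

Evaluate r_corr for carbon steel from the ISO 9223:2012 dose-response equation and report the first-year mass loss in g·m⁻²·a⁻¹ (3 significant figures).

carbon steel: f(T) = -0.054·(T−10) [T>10 °C] = -0.0324
  Pd branch = 1.77·Pd^0.52·e^(0.02·RH+f) = 36.37 μm/a
  Sd branch = 0.102·Sd^0.62·e^(0.033·RH+0.04·T) = 34.12 μm/a
  sum: 36.37 + 34.12 → r_corr = 70.48 μm/a
Convert to mass loss: 70.48 μm/a × 7.85 g/cm³ = 553.3 g·m⁻²·a⁻¹

r_corr = 553 g·m⁻²·a⁻¹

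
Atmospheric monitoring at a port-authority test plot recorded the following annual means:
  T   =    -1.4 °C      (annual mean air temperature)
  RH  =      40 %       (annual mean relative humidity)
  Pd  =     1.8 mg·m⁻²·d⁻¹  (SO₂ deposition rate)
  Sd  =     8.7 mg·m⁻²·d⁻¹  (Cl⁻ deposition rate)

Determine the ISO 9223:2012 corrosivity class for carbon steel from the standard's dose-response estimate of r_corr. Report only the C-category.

carbon steel: f(T) = +0.150·(T−10) [T≤10 °C] = -1.7100
  SO₂ term: 1.77·1.8^0.52·exp(0.02·40-1.7100) = 0.9672
  Cl⁻ term: 0.102·8.7^0.62·exp(0.033·40+0.04·-1.4) = 1.381
  sum: 0.9672 + 1.381 → r_corr = 2.348 μm/a
ISO 9223 Table 2 (carbon steel): 1.3 < 2.35 ≤ 25 μm/a ⇒ C2

C2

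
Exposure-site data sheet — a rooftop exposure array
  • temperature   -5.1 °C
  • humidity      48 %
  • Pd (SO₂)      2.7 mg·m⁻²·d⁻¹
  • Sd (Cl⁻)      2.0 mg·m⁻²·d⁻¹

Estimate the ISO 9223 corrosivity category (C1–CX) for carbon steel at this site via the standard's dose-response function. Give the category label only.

C2

carbon steel: f(T) = +0.150·(T−10) [T≤10 °C] = -2.2650
  Pd branch = 1.77·Pd^0.52·e^(0.02·RH+f) = 0.8045 μm/a
  Cl⁻ term: 0.102·2.0^0.62·exp(0.033·48+0.04·-5.1) = 0.6231
  sum: 0.8045 + 0.6231 → r_corr = 1.428 μm/a
Category bounds: 1.3…25 μm/a bracket r_corr ⇒ C2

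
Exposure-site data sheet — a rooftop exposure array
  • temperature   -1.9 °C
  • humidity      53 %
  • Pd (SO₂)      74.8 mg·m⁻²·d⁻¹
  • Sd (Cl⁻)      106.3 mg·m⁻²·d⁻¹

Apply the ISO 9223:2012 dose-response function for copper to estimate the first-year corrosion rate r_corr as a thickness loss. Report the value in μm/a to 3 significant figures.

copper: temperature factor f = +0.126·(-11.9) = -1.4994
  Pd branch = 0.0053·Pd^0.26·e^(0.059·RH+f) = 0.08286 μm/a
  Sd branch = 0.01025·Sd^0.27·e^(0.036·RH+0.049·T) = 0.2219 μm/a
  sum: 0.08286 + 0.2219 → r_corr = 0.3047 μm/a

r_corr = 0.305 μm/a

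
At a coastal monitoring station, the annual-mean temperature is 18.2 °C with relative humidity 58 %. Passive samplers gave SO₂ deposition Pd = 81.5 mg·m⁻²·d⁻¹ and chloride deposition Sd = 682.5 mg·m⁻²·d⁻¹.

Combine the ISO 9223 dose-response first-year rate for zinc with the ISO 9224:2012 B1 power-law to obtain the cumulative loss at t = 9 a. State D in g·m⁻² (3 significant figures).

zinc: f(T) = -0.071·(T−10) [T>10 °C] = -0.5822
  SO₂ term: 0.0129·81.5^0.44·exp(0.046·58-0.5822) = 0.72
  Cl⁻ term: 0.0175·682.5^0.57·exp(0.008·58+0.085·18.2) = 5.393
  sum: 0.72 + 5.393 → r_corr = 6.113 μm/a
Power-law: D(9) = r_corr · 9^0.813
  D(9) = 6.113 × 9^0.813 = 6.113 × 5.968 = 36.48 μm
  Mass loss = 36.48 μm × 7.14 g/cm³ = 260.5 g·m⁻²

D(9) = 260 g·m⁻²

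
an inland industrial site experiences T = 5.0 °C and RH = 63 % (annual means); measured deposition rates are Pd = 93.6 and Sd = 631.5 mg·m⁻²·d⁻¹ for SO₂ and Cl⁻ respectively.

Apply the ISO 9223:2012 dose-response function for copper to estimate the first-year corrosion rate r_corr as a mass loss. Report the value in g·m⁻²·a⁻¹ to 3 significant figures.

copper: temperature factor f = +0.126·(-5.0) = -0.6300
  Pd branch = 0.0053·Pd^0.26·e^(0.059·RH+f) = 0.378 μm/a
  Cl⁻ term: 0.01025·631.5^0.27·exp(0.036·63+0.049·5.0) = 0.7215
  r_corr = 0.378 + 0.7215 = 1.099 μm/a
Convert to mass loss: 1.099 μm/a × 8.96 g/cm³ = 9.851 g·m⁻²·a⁻¹

r_corr = 9.85 g·m⁻²·a⁻¹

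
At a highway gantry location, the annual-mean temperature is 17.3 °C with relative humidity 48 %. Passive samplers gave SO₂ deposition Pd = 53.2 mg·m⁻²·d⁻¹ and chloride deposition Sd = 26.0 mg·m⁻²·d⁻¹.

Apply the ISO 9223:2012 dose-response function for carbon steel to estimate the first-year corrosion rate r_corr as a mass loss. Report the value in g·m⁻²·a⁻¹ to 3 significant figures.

carbon steel: temperature factor f = -0.054·(7.3) = -0.3942
  SO₂ term: 1.77·53.2^0.52·exp(0.02·48-0.3942) = 24.61
  Sd branch = 0.102·Sd^0.62·e^(0.033·RH+0.04·T) = 7.488 μm/a
  r_corr = 24.61 + 7.488 = 32.1 μm/a
Convert to mass loss: 32.1 μm/a × 7.85 g/cm³ = 252 g·m⁻²·a⁻¹

r_corr = 252 g·m⁻²·a⁻¹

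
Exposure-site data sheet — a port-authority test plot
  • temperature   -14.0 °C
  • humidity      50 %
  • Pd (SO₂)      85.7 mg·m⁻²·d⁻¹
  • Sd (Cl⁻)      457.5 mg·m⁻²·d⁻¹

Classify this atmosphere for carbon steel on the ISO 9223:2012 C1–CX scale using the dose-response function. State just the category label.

carbon steel: temperature factor f = +0.150·(-24.0) = -3.6000
  SO₂ term: 1.77·85.7^0.52·exp(0.02·50-3.6000) = 1.33
  Sd branch = 0.102·Sd^0.62·e^(0.033·RH+0.04·T) = 13.53 μm/a
  r_corr = 1.33 + 13.53 = 14.86 μm/a
14.9 μm/a falls in (1.3, 25] for carbon steel → category C2

C2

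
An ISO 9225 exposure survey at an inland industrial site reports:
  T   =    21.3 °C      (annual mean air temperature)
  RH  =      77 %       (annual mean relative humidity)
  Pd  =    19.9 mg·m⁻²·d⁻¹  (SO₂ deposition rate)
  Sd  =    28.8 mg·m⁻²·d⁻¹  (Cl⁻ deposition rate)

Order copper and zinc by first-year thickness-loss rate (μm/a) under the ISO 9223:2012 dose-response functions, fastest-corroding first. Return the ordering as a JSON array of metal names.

copper: f(T) = -0.080·(T−10) [T>10 °C] = -0.9040
  sulphur-dioxide contribution → 0.4389 μm/a
  chloride contribution → 1.153 μm/a
  total first-year rate 1.592 μm/a
zinc: temperature factor f = -0.071·(11.3) = -0.8023
  sulphur-dioxide contribution → 0.7446 μm/a
  chloride contribution → 1.345 μm/a
  total first-year rate 2.09 μm/a
Ordering by μm/a: zinc (2.09) > copper (1.59)

["zinc", "copper"]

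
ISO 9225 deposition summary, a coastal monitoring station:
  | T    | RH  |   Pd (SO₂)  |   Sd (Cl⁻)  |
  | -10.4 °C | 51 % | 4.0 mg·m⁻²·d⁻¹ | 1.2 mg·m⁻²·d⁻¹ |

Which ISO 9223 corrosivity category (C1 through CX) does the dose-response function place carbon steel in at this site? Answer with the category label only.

C1

carbon steel: T≤10 °C ⇒ hinge +0.150·(-10.4−10) = -3.0600
  sulphur-dioxide contribution → 0.4732 μm/a
  chloride contribution → 0.4055 μm/a
  ⇒ r_corr(carbon steel) = 0.8787 μm/a
Category bounds: 0…1.3 μm/a bracket r_corr ⇒ C1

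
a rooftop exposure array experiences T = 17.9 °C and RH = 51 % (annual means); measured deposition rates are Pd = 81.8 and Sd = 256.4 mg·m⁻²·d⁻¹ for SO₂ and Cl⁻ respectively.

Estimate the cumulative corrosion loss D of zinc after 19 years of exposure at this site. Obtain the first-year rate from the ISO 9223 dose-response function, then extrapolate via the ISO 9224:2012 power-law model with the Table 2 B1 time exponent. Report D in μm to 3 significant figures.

zinc: f(T) = -0.071·(T−10) [T>10 °C] = -0.5609
  Pd branch = 0.0129·Pd^0.44·e^(0.046·RH+f) = 0.5339 μm/a
  Cl⁻ term: 0.0175·256.4^0.57·exp(0.008·51+0.085·17.9) = 2.845
  sum: 0.5339 + 2.845 → r_corr = 3.379 μm/a
Power-law: D(19) = r_corr · 19^0.813
  D(19) = 3.379 × 19^0.813 = 3.379 × 10.96 = 37.02 μm

D(19) = 37.0 μm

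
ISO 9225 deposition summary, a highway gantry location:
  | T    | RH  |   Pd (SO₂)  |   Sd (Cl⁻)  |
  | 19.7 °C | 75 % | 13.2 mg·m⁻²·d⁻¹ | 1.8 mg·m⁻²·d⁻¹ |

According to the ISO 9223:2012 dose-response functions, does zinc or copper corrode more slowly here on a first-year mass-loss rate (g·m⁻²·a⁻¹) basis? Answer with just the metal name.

zinc

zinc: f(T) = -0.071·(T−10) [T>10 °C] = -0.6887
  sulphur-dioxide contribution → 0.6351 μm/a
  chloride contribution → 0.2379 μm/a
  total first-year rate 0.873 μm/a
  mass loss = 0.873 μm/a × 7.14 g/cm³ = 6.233 g·m⁻²·a⁻¹
copper: f(T) = -0.080·(T−10) [T>10 °C] = -0.7760
  sulphur-dioxide contribution → 0.3984 μm/a
  chloride contribution → 0.4693 μm/a
  ⇒ r_corr(copper) = 0.8678 μm/a
  mass loss = 0.8678 μm/a × 8.96 g/cm³ = 7.775 g·m⁻²·a⁻¹
Ordering by g·m⁻²·a⁻¹: copper (7.78) > zinc (6.23)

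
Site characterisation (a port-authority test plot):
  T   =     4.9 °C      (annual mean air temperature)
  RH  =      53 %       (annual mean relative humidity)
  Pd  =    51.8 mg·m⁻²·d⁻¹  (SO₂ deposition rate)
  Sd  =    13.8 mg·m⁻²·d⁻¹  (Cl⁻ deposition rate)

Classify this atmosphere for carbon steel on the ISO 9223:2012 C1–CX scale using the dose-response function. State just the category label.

carbon steel: temperature factor f = +0.150·(-5.1) = -0.7650
  sulphur-dioxide contribution → 18.52 μm/a
  chloride contribution → 3.631 μm/a
  total first-year rate 22.15 μm/a
ISO 9223 Table 2 (carbon steel): 1.3 < 22.1 ≤ 25 μm/a ⇒ C2

C2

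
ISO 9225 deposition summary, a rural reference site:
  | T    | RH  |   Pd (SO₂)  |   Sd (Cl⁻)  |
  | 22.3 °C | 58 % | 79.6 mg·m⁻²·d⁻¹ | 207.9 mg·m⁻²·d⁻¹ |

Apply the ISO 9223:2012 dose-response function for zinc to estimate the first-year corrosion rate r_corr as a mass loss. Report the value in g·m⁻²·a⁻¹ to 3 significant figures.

zinc: T>10 °C ⇒ hinge -0.071·(22.3−10) = -0.8733
  sulphur-dioxide contribution → 0.5326 μm/a
  chloride contribution → 3.881 μm/a
  total first-year rate 4.414 μm/a
Convert to mass loss: 4.414 μm/a × 7.14 g/cm³ = 31.51 g·m⁻²·a⁻¹

r_corr = 31.5 g·m⁻²·a⁻¹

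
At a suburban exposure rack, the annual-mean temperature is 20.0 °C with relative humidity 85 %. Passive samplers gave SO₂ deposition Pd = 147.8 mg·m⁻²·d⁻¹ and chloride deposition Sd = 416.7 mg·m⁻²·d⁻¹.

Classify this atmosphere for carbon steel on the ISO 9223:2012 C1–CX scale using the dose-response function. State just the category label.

CX

carbon steel: f(T) = -0.054·(T−10) [T>10 °C] = -0.5400
  sulphur-dioxide contribution → 75.86 μm/a
  chloride contribution → 158 μm/a
  ⇒ r_corr(carbon steel) = 233.8 μm/a
234 μm/a falls in (200, 700] for carbon steel → category CX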